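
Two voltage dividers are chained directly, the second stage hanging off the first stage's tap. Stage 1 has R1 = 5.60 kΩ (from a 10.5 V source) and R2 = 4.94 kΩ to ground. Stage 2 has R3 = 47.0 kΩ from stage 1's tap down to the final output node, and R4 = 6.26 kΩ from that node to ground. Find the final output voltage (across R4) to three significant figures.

Stage 2 presents R3+R4 = 53.26 kΩ as a load on stage 1's tap.
Stage 1's lower leg becomes R2‖(R3+R4) = 4.521 kΩ, so V_mid = 10.5 × 4.521/10.12 = 4.690 V.
Stage 2 is itself unloaded: V_out = V_mid × R4/(R3+R4) = 4.690 × 6.26/53.26 = 0.551 V.

V_out ≈ 0.551 V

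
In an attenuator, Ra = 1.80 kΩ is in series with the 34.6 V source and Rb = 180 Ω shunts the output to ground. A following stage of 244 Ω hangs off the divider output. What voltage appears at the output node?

V_out ≈ 1.88 V

The load sits in parallel with Rb: Rb‖R_L = (180 × 244) / (180 + 244) = 103.6 Ω.
V_out = 34.6 × 103.6 / (1800 + 103.6) = 34.6 × 103.6/1904 = 1.88 V.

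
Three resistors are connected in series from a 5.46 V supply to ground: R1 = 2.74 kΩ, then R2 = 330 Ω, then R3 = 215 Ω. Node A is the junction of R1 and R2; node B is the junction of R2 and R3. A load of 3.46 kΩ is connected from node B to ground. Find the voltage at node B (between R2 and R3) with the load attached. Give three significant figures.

V ≈ 0.338 V

At node B, R3 is in parallel with the load: R3‖R_L = 202.4 Ω.
Below node A the resistance is R2 + (R3‖R_L) = 532.4 Ω, so V_A = 5.46 × 532.4/3272 = 0.8883 V.
Then V_B = V_A × (R3‖R_L)/(R2 + R3‖R_L) = 0.8883 × 202.4/532.4 = 0.338 V.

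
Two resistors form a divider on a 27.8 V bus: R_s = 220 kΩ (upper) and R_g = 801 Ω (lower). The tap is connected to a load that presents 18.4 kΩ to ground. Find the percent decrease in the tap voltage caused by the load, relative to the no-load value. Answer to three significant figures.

4.16 %

The divider's output (Thévenin) resistance is R_s‖R_g = 798.1 Ω.
Fractional drop under load = R_th/(R_th + R_L) = 798.1 / (798.1 + 18400) = 0.04157.
So the output falls by 4.16 %.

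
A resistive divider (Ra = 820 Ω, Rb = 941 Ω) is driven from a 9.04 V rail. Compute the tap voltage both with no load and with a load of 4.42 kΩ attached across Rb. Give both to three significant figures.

Unloaded: 4.83 V; loaded: 4.39 V

Open-circuit: V = 9.04 × 941/(820 + 941) = 4.83 V.
With the load, Rb becomes Rb‖R_L = 775.8 Ω, so V = 9.04 × 775.8/1596 = 4.39 V.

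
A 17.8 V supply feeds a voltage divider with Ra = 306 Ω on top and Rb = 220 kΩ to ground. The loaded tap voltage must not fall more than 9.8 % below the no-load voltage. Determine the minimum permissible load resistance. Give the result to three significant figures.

Output resistance R_th = Ra‖Rb = (306 × 220000)/220300 = 305.6 Ω.
The fractional drop is R_th/(R_th + R_L); requiring this ≤ 0.0980 gives R_L ≥ R_th(1/0.0980 − 1) = 305.6 × 9.204 = 2.81 kΩ.

R_L(min) ≈ 2.81 kΩ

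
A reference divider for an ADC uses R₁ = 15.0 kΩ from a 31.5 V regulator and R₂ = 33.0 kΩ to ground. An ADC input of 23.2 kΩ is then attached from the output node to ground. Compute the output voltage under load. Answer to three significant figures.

The load sits in parallel with R₂: R₂‖R_L = (33.0 × 23.2) / (33.0 + 23.2) = 13.62 kΩ.
V_out = 31.5 × 13.62 / (15.0 + 13.62) = 31.5 × 13.62/28.62 = 15.0 V.

V_out ≈ 15.0 V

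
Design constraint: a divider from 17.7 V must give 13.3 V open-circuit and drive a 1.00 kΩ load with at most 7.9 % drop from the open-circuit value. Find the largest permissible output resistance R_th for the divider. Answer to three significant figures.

R_th ≤ 85.8 Ω

Loading drop = R_th/(R_th + R_L) ≤ 0.0790, so R_th ≤ R_L · ε/(1−ε) = 1.00 kΩ × 0.0790/0.9210 = 85.8 Ω.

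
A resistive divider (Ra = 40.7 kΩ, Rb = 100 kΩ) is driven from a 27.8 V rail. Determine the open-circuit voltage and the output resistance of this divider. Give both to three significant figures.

V_th is the open-circuit tap voltage: 27.8 × 100/(40.7 + 100) = 19.8 V.
With the supply zeroed, Ra and Rb appear in parallel from the tap: R_th = Ra‖Rb = (40.7 × 100)/140.7 = 28.9 kΩ.

V_th = 19.8 V, R_th = 28.9 kΩ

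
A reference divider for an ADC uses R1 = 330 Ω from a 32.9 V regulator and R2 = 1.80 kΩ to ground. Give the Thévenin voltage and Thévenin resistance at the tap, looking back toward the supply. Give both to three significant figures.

V_th is the open-circuit tap voltage: 32.9 × 1800/(330 + 1800) = 27.8 V.
With the supply zeroed, R1 and R2 appear in parallel from the tap: R_th = R1‖R2 = (330 × 1800)/2130 = 279 Ω.

V_th = 27.8 V, R_th = 279 Ω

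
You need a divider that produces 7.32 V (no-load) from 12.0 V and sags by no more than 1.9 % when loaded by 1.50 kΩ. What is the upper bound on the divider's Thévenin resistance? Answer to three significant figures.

R_th ≤ 29.1 Ω

Loading drop = R_th/(R_th + R_L) ≤ 0.0190, so R_th ≤ R_L · ε/(1−ε) = 1.50 kΩ × 0.0190/0.9810 = 29.1 Ω.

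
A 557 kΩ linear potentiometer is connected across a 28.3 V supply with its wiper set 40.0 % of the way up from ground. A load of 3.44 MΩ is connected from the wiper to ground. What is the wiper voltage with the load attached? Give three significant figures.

V ≈ 10.9 V

The wiper splits the pot into (1−α)R = 334.2 kΩ above and αR = 222.8 kΩ below.
Lower section ‖ load = 209.2 kΩ.
V_wiper = 28.3 × 209.2/(334.2 + 209.2) = 10.9 V.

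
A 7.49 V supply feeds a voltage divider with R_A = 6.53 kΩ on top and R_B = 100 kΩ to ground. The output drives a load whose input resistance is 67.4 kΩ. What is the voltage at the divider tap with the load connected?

V_out ≈ 6.44 V

The load sits in parallel with R_B: R_B‖R_L = (100 × 67.4) / (100 + 67.4) = 40.26 kΩ.
V_out = 7.49 × 40.26 / (6.53 + 40.26) = 7.49 × 40.26/46.79 = 6.44 V.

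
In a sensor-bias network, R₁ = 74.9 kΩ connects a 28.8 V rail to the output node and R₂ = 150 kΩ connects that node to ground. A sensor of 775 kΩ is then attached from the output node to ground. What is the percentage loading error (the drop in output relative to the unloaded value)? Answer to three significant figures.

6.06 %

The divider's output (Thévenin) resistance is R₁‖R₂ = 49.96 kΩ.
Fractional drop under load = R_th/(R_th + R_L) = 49.96 / (49.96 + 775) = 0.06056.
So the output falls by 6.06 %.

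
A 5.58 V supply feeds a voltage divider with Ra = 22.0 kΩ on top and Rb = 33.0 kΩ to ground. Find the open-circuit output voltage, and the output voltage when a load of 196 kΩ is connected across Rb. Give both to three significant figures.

Unloaded: 3.35 V; loaded: 3.14 V

Open-circuit: V = 5.58 × 33.0/(22.0 + 33.0) = 3.35 V.
With the load, Rb becomes Rb‖R_L = 28.24 kΩ, so V = 5.58 × 28.24/50.24 = 3.14 V.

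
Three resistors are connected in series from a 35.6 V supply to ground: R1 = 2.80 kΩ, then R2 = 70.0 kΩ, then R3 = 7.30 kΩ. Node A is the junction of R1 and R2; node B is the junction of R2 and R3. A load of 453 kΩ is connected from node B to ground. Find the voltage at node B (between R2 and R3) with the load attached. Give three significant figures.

At node B, R3 is in parallel with the load: R3‖R_L = 7.184 kΩ.
Below node A the resistance is R2 + (R3‖R_L) = 77.18 kΩ, so V_A = 35.6 × 77.18/79.98 = 34.35 V.
Then V_B = V_A × (R3‖R_L)/(R2 + R3‖R_L) = 34.35 × 7.184/77.18 = 3.20 V.

V ≈ 3.20 V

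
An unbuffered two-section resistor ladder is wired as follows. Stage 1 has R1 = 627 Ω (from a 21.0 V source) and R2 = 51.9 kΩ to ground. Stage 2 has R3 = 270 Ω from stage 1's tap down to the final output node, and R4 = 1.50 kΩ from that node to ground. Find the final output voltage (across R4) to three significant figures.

Stage 2 presents R3+R4 = 1770 Ω as a load on stage 1's tap.
Stage 1's lower leg becomes R2‖(R3+R4) = 1712 Ω, so V_mid = 21.0 × 1712/2339 = 15.37 V.
Stage 2 is itself unloaded: V_out = V_mid × R4/(R3+R4) = 15.37 × 1500/1770 = 13.0 V.

V_out ≈ 13.0 V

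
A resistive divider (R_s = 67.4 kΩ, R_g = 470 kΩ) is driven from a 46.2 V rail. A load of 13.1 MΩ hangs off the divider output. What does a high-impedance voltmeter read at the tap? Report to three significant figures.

V_out ≈ 40.2 V

The load sits in parallel with R_g: R_g‖R_L = (470 × 13100) / (470 + 13100) = 453.7 kΩ.
V_out = 46.2 × 453.7 / (67.4 + 453.7) = 46.2 × 453.7/521.1 = 40.2 V.
(Unloaded it would have been 40.4 V.)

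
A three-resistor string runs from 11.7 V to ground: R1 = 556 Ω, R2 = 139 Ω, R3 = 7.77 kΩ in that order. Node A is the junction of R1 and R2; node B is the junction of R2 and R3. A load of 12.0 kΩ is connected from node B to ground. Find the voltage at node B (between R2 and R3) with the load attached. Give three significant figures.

At node B, R3 is in parallel with the load: R3‖R_L = 4716 Ω.
Below node A the resistance is R2 + (R3‖R_L) = 4855 Ω, so V_A = 11.7 × 4855/5411 = 10.50 V.
Then V_B = V_A × (R3‖R_L)/(R2 + R3‖R_L) = 10.50 × 4716/4855 = 10.2 V.

V ≈ 10.2 V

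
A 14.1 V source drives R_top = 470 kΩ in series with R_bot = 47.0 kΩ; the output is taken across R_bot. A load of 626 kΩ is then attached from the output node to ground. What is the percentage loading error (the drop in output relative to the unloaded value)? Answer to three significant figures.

The divider's output (Thévenin) resistance is R_top‖R_bot = 42.73 kΩ.
Fractional drop under load = R_th/(R_th + R_L) = 42.73 / (42.73 + 626) = 0.06389.
So the output falls by 6.39 %.

6.39 %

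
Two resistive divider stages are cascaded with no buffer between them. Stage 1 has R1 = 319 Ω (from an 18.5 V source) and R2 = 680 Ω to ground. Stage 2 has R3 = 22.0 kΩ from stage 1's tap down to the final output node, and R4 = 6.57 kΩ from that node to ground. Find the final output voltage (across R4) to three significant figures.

V_out ≈ 2.87 V

Stage 2 presents R3+R4 = 28570 Ω as a load on stage 1's tap.
Stage 1's lower leg becomes R2‖(R3+R4) = 664.2 Ω, so V_mid = 18.5 × 664.2/983.2 = 12.50 V.
Stage 2 is itself unloaded: V_out = V_mid × R4/(R3+R4) = 12.50 × 6570/28570 = 2.87 V.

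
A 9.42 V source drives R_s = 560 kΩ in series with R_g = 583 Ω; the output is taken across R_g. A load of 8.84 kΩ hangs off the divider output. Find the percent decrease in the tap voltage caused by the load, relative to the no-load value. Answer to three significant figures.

The divider's output (Thévenin) resistance is R_s‖R_g = 582.4 Ω.
Fractional drop under load = R_th/(R_th + R_L) = 582.4 / (582.4 + 8840) = 0.06181.
So the output falls by 6.18 %.

6.18 %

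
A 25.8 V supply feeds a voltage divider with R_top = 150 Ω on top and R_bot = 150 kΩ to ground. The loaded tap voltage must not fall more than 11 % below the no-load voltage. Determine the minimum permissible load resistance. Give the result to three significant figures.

R_L(min) ≈ 1.21 kΩ

Output resistance R_th = R_top‖R_bot = (150 × 150000)/150200 = 149.9 Ω.
The fractional drop is R_th/(R_th + R_L); requiring this ≤ 0.110 gives R_L ≥ R_th(1/0.110 − 1) = 149.9 × 8.091 = 1.21 kΩ.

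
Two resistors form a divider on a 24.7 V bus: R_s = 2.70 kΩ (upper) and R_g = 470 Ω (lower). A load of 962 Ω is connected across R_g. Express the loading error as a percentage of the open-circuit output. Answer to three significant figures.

Unloaded V = 24.7 × 470/3170 = 3.662 V.
Loaded: R_g‖R_L = 315.7 Ω, giving V = 24.7 × 315.7/3016 = 2.586 V.
Drop = (3.662 − 2.586) / 3.662 = 29.4 %.

29.4 %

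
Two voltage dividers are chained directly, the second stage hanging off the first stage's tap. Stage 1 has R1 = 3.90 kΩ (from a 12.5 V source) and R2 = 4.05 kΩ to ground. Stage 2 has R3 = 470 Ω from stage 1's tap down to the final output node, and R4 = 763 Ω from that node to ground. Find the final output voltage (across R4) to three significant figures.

V_out ≈ 1.51 V

Stage 2 presents R3+R4 = 1233 Ω as a load on stage 1's tap.
Stage 1's lower leg becomes R2‖(R3+R4) = 945.2 Ω, so V_mid = 12.5 × 945.2/4845 = 2.439 V.
Stage 2 is itself unloaded: V_out = V_mid × R4/(R3+R4) = 2.439 × 763/1233 = 1.51 V.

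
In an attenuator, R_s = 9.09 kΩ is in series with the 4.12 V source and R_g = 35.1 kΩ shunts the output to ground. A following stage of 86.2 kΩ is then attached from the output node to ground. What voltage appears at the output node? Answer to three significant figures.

V_out ≈ 3.02 V

The load sits in parallel with R_g: R_g‖R_L = (35.1 × 86.2) / (35.1 + 86.2) = 24.94 kΩ.
V_out = 4.12 × 24.94 / (9.09 + 24.94) = 4.12 × 24.94/34.03 = 3.02 V.
(Unloaded it would have been 3.27 V.)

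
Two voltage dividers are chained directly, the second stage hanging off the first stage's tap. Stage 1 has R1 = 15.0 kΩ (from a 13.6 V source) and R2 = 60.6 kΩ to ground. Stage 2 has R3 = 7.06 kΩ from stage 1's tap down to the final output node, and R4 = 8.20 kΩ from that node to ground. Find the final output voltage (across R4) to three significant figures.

Stage 2 presents R3+R4 = 15.26 kΩ as a load on stage 1's tap.
Stage 1's lower leg becomes R2‖(R3+R4) = 12.19 kΩ, so V_mid = 13.6 × 12.19/27.19 = 6.097 V.
Stage 2 is itself unloaded: V_out = V_mid × R4/(R3+R4) = 6.097 × 8.20/15.26 = 3.28 V.

V_out ≈ 3.28 V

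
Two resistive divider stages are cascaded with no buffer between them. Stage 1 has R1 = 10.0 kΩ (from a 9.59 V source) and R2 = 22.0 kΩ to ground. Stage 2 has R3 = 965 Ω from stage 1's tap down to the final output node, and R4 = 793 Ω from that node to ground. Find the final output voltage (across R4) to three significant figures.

V_out ≈ 0.606 V

Stage 2 presents R3+R4 = 1758 Ω as a load on stage 1's tap.
Stage 1's lower leg becomes R2‖(R3+R4) = 1628 Ω, so V_mid = 9.59 × 1628/11630 = 1.343 V.
Stage 2 is itself unloaded: V_out = V_mid × R4/(R3+R4) = 1.343 × 793/1758 = 0.606 V.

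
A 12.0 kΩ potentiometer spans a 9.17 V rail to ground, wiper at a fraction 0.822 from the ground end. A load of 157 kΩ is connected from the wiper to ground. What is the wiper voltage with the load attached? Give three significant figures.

The wiper splits the pot into (1−α)R = 2.136 kΩ above and αR = 9.864 kΩ below.
Lower section ‖ load = 9.281 kΩ.
V_wiper = 9.17 × 9.281/(2.136 + 9.281) = 7.45 V.

V ≈ 7.45 V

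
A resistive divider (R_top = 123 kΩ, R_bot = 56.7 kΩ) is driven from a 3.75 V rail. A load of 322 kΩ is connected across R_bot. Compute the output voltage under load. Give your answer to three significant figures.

V_out ≈ 1.06 V

The load sits in parallel with R_bot: R_bot‖R_L = (56.7 × 322) / (56.7 + 322) = 48.21 kΩ.
V_out = 3.75 × 48.21 / (123 + 48.21) = 3.75 × 48.21/171.2 = 1.06 V.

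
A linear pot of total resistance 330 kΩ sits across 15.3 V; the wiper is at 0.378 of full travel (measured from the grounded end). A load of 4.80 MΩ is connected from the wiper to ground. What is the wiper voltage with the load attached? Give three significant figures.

The wiper splits the pot into (1−α)R = 205.3 kΩ above and αR = 124.7 kΩ below.
Lower section ‖ load = 121.6 kΩ.
V_wiper = 15.3 × 121.6/(205.3 + 121.6) = 5.69 V.

V ≈ 5.69 V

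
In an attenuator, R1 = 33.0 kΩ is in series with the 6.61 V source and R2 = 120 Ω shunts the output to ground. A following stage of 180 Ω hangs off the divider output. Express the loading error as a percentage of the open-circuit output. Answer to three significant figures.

The divider's output (Thévenin) resistance is R1‖R2 = 119.6 Ω.
Fractional drop under load = R_th/(R_th + R_L) = 119.6 / (119.6 + 180) = 0.3991.
So the output falls by 39.9 %.

39.9 %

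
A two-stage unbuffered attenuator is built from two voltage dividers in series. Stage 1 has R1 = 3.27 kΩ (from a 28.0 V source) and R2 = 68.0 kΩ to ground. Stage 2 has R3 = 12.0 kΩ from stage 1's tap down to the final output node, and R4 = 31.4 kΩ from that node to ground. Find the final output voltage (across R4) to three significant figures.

Stage 2 presents R3+R4 = 43.40 kΩ as a load on stage 1's tap.
Stage 1's lower leg becomes R2‖(R3+R4) = 26.49 kΩ, so V_mid = 28.0 × 26.49/29.76 = 24.92 V.
Stage 2 is itself unloaded: V_out = V_mid × R4/(R3+R4) = 24.92 × 31.4/43.40 = 18.0 V.

V_out ≈ 18.0 V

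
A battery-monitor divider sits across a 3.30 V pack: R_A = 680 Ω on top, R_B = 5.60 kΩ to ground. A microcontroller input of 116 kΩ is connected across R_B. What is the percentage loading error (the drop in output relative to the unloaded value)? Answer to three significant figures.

0.520 %

The divider's output (Thévenin) resistance is R_A‖R_B = 606.4 Ω.
Fractional drop under load = R_th/(R_th + R_L) = 606.4 / (606.4 + 116000) = 0.005200.
So the output falls by 0.520 %.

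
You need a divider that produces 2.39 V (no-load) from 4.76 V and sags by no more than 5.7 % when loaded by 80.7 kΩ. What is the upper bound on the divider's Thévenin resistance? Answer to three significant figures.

R_th ≤ 4.88 kΩ

Loading drop = R_th/(R_th + R_L) ≤ 0.0570, so R_th ≤ R_L · ε/(1−ε) = 80.7 kΩ × 0.0570/0.9430 = 4.88 kΩ.
(Any R1, R2 with R2/(R1+R2) = 0.502 and R1‖R2 ≤ 4.88 kΩ will meet the spec.)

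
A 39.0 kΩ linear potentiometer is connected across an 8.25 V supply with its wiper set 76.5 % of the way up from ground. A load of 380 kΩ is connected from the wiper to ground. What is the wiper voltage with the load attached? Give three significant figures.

V ≈ 6.20 V

The wiper splits the pot into (1−α)R = 9.165 kΩ above and αR = 29.84 kΩ below.
Lower section ‖ load = 27.66 kΩ.
V_wiper = 8.25 × 27.66/(9.165 + 27.66) = 6.20 V.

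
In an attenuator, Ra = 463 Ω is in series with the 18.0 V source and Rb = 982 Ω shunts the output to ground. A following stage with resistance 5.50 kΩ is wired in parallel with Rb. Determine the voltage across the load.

V_out ≈ 11.6 V

The load sits in parallel with Rb: Rb‖R_L = (982 × 5500) / (982 + 5500) = 833.2 Ω.
V_out = 18.0 × 833.2 / (463 + 833.2) = 18.0 × 833.2/1296 = 11.6 V.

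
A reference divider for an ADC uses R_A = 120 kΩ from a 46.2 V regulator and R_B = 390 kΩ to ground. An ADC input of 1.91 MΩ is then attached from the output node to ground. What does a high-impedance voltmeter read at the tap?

The load sits in parallel with R_B: R_B‖R_L = (390 × 1910) / (390 + 1910) = 323.9 kΩ.
V_out = 46.2 × 323.9 / (120 + 323.9) = 46.2 × 323.9/443.9 = 33.7 V.
(Unloaded it would have been 35.3 V.)

V_out ≈ 33.7 V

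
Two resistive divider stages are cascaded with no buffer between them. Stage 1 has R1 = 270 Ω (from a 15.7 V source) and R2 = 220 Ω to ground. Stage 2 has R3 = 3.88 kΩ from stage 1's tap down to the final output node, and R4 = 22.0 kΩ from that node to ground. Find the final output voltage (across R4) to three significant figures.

V_out ≈ 5.96 V

Stage 2 presents R3+R4 = 25880 Ω as a load on stage 1's tap.
Stage 1's lower leg becomes R2‖(R3+R4) = 218.1 Ω, so V_mid = 15.7 × 218.1/488.1 = 7.016 V.
Stage 2 is itself unloaded: V_out = V_mid × R4/(R3+R4) = 7.016 × 22000/25880 = 5.96 V.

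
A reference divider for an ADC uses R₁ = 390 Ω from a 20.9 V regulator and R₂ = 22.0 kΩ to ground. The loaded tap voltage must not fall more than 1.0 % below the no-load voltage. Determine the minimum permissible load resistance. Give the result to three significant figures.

R_L(min) ≈ 37.9 kΩ

Output resistance R_th = R₁‖R₂ = (390 × 22000)/22390 = 383.2 Ω.
The fractional drop is R_th/(R_th + R_L); requiring this ≤ 0.0100 gives R_L ≥ R_th(1/0.0100 − 1) = 383.2 × 99.00 = 37.9 kΩ.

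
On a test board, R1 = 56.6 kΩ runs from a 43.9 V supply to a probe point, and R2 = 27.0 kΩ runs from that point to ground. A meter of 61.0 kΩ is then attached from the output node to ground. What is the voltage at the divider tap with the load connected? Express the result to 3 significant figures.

V_out ≈ 10.9 V

The load sits in parallel with R2: R2‖R_L = (27.0 × 61.0) / (27.0 + 61.0) = 18.72 kΩ.
V_out = 43.9 × 18.72 / (56.6 + 18.72) = 43.9 × 18.72/75.32 = 10.9 V.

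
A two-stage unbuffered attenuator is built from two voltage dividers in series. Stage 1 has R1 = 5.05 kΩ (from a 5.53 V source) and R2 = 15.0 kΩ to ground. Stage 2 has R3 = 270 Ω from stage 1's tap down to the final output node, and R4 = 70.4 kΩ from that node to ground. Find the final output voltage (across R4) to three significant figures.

V_out ≈ 3.91 V

Stage 2 presents R3+R4 = 70670 Ω as a load on stage 1's tap.
Stage 1's lower leg becomes R2‖(R3+R4) = 12370 Ω, so V_mid = 5.53 × 12370/17420 = 3.927 V.
Stage 2 is itself unloaded: V_out = V_mid × R4/(R3+R4) = 3.927 × 70400/70670 = 3.91 V.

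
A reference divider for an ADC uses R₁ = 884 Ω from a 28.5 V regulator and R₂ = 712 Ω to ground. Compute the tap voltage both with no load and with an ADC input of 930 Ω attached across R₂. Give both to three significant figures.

Open-circuit: V = 28.5 × 712/(884 + 712) = 12.7 V.
With the load, R₂ becomes R₂‖R_L = 403.3 Ω, so V = 28.5 × 403.3/1287 = 8.93 V.

Unloaded: 12.7 V; loaded: 8.93 V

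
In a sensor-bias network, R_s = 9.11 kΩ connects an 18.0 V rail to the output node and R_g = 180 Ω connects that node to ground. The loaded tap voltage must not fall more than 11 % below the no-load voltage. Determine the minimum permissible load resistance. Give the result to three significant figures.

Output resistance R_th = R_s‖R_g = (9110 × 180)/9290 = 176.5 Ω.
The fractional drop is R_th/(R_th + R_L); requiring this ≤ 0.110 gives R_L ≥ R_th(1/0.110 − 1) = 176.5 × 8.091 = 1.43 kΩ.

R_L(min) ≈ 1.43 kΩ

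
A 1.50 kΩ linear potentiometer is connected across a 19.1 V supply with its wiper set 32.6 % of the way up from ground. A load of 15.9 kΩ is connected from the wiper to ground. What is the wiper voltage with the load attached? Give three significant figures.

V ≈ 6.10 V

The wiper splits the pot into (1−α)R = 1011 Ω above and αR = 489.0 Ω below.
Lower section ‖ load = 474.4 Ω.
V_wiper = 19.1 × 474.4/(1011 + 474.4) = 6.10 V.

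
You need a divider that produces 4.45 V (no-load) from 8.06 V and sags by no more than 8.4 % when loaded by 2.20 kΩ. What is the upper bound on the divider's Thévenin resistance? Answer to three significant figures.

Loading drop = R_th/(R_th + R_L) ≤ 0.0840, so R_th ≤ R_L · ε/(1−ε) = 2.20 kΩ × 0.0840/0.9160 = 202 Ω.
(Any R1, R2 with R2/(R1+R2) = 0.552 and R1‖R2 ≤ 202 Ω will meet the spec.)

R_th ≤ 202 Ω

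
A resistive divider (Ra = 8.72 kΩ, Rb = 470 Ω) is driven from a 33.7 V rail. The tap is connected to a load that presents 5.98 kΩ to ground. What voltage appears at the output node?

V_out ≈ 1.60 V

The load sits in parallel with Rb: Rb‖R_L = (470 × 5980) / (470 + 5980) = 435.8 Ω.
V_out = 33.7 × 435.8 / (8720 + 435.8) = 33.7 × 435.8/9156 = 1.60 V.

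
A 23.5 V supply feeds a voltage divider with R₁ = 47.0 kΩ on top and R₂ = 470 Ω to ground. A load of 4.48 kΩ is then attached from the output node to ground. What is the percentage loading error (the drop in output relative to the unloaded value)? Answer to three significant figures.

Unloaded V = 23.5 × 470/47470 = 0.23267 V.
Loaded: R₂‖R_L = 425.4 Ω, giving V = 23.5 × 425.4/47430 = 0.21078 V.
Drop = (0.23267 − 0.21078) / 0.23267 = 9.41 %.

9.41 %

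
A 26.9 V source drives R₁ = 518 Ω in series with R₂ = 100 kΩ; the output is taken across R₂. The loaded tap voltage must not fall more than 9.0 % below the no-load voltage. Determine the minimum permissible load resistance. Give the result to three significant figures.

R_L(min) ≈ 5.21 kΩ

Output resistance R_th = R₁‖R₂ = (518 × 100000)/100500 = 515.3 Ω.
The fractional drop is R_th/(R_th + R_L); requiring this ≤ 0.0900 gives R_L ≥ R_th(1/0.0900 − 1) = 515.3 × 10.11 = 5.21 kΩ.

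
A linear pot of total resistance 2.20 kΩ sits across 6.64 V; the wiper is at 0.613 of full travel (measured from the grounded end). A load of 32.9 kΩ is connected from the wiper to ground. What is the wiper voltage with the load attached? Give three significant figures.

V ≈ 4.01 V

The wiper splits the pot into (1−α)R = 851.4 Ω above and αR = 1349 Ω below.
Lower section ‖ load = 1295 Ω.
V_wiper = 6.64 × 1295/(851.4 + 1295) = 4.01 V.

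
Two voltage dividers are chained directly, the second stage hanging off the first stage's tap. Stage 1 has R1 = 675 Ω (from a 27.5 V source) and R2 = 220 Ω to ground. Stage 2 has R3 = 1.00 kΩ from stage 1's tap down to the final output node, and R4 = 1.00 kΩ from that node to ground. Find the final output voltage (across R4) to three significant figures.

Stage 2 presents R3+R4 = 2000 Ω as a load on stage 1's tap.
Stage 1's lower leg becomes R2‖(R3+R4) = 198.2 Ω, so V_mid = 27.5 × 198.2/873.2 = 6.242 V.
Stage 2 is itself unloaded: V_out = V_mid × R4/(R3+R4) = 6.242 × 1000/2000 = 3.12 V.

V_out ≈ 3.12 V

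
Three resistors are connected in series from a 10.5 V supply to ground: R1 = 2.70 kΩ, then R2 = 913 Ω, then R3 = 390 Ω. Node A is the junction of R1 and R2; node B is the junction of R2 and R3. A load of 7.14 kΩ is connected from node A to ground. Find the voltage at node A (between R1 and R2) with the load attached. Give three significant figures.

V ≈ 3.04 V

Below node A the series string R2+R3 = 1303 Ω sits in parallel with the 7140 Ω load: 1102 Ω.
V_A = 10.5 × 1102/(2700 + 1102) = 3.04 V.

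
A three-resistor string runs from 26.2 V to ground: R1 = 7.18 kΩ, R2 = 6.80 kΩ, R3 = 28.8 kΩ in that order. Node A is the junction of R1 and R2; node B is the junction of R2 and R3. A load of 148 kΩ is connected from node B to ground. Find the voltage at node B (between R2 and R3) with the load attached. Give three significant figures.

At node B, R3 is in parallel with the load: R3‖R_L = 24.11 kΩ.
Below node A the resistance is R2 + (R3‖R_L) = 30.91 kΩ, so V_A = 26.2 × 30.91/38.09 = 21.26 V.
Then V_B = V_A × (R3‖R_L)/(R2 + R3‖R_L) = 21.26 × 24.11/30.91 = 16.6 V.

V ≈ 16.6 V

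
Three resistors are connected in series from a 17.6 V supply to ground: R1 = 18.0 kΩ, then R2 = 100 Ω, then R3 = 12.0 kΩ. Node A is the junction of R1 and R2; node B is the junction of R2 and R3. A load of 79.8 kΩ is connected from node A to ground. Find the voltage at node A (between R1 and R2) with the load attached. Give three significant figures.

V ≈ 6.49 V

Below node A the series string R2+R3 = 12100 Ω sits in parallel with the 79800 Ω load: 10510 Ω.
V_A = 17.6 × 10510/(18000 + 10510) = 6.49 V.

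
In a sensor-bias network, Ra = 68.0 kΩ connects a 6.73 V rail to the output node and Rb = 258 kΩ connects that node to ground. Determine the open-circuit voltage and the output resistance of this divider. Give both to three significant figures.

V_th is the open-circuit tap voltage: 6.73 × 258/(68.0 + 258) = 5.33 V.
With the supply zeroed, Ra and Rb appear in parallel from the tap: R_th = Ra‖Rb = (68.0 × 258)/326.0 = 53.8 kΩ.

V_th = 5.33 V, R_th = 53.8 kΩ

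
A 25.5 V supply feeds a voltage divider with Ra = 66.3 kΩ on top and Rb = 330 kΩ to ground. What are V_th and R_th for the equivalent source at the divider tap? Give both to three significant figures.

V_th = 21.2 V, R_th = 55.2 kΩ

V_th is the open-circuit tap voltage: 25.5 × 330/(66.3 + 330) = 21.2 V.
With the supply zeroed, Ra and Rb appear in parallel from the tap: R_th = Ra‖Rb = (66.3 × 330)/396.3 = 55.2 kΩ.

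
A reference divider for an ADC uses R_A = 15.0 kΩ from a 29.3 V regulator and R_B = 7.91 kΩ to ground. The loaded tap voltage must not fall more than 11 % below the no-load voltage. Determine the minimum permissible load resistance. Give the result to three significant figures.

R_L(min) ≈ 41.9 kΩ

Output resistance R_th = R_A‖R_B = (15.0 × 7.91)/22.91 = 5.179 kΩ.
The fractional drop is R_th/(R_th + R_L); requiring this ≤ 0.110 gives R_L ≥ R_th(1/0.110 − 1) = 5.179 × 8.091 = 41.9 kΩ.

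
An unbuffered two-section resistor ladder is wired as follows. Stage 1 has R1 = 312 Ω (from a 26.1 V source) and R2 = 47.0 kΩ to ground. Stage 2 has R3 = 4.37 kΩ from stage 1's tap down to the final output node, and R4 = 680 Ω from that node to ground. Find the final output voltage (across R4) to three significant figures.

Stage 2 presents R3+R4 = 5050 Ω as a load on stage 1's tap.
Stage 1's lower leg becomes R2‖(R3+R4) = 4560 Ω, so V_mid = 26.1 × 4560/4872 = 24.43 V.
Stage 2 is itself unloaded: V_out = V_mid × R4/(R3+R4) = 24.43 × 680/5050 = 3.29 V.

V_out ≈ 3.29 V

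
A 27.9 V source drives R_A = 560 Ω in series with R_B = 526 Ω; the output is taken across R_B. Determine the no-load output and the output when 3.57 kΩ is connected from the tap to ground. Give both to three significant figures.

Unloaded: 13.5 V; loaded: 12.6 V

Open-circuit: V = 27.9 × 526/(560 + 526) = 13.5 V.
With the load, R_B becomes R_B‖R_L = 458.5 Ω, so V = 27.9 × 458.5/1018 = 12.6 V.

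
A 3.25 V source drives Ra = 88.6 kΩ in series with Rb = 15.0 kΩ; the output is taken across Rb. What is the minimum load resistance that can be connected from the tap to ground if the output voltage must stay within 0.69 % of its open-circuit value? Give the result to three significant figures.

Output resistance R_th = Ra‖Rb = (88.6 × 15.0)/103.6 = 12.83 kΩ.
The fractional drop is R_th/(R_th + R_L); requiring this ≤ 0.00690 gives R_L ≥ R_th(1/0.00690 − 1) = 12.83 × 143.9 = 1.85 MΩ.

R_L(min) ≈ 1.85 MΩ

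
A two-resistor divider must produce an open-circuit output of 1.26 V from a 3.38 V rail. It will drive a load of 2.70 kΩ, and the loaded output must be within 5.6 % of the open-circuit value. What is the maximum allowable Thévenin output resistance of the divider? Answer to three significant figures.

Loading drop = R_th/(R_th + R_L) ≤ 0.0560, so R_th ≤ R_L · ε/(1−ε) = 2.70 kΩ × 0.0560/0.9440 = 160 Ω.

R_th ≤ 160 Ω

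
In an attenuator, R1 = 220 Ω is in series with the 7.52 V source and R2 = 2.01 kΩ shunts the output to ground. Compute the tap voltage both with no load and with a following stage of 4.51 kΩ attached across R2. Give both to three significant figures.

Open-circuit: V = 7.52 × 2010/(220 + 2010) = 6.78 V.
With the load, R2 becomes R2‖R_L = 1390 Ω, so V = 7.52 × 1390/1610 = 6.49 V.

Unloaded: 6.78 V; loaded: 6.49 V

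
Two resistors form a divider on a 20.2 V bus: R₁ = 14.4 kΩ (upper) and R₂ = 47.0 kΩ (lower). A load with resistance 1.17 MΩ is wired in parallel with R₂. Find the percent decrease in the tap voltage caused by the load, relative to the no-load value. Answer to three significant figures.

0.933 %

The divider's output (Thévenin) resistance is R₁‖R₂ = 11.02 kΩ.
Fractional drop under load = R_th/(R_th + R_L) = 11.02 / (11.02 + 1170) = 0.009333.
So the output falls by 0.933 %.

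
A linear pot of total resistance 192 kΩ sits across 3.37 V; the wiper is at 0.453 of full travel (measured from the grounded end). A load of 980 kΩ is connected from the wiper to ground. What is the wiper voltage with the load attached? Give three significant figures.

V ≈ 1.46 V

The wiper splits the pot into (1−α)R = 105.0 kΩ above and αR = 86.98 kΩ below.
Lower section ‖ load = 79.89 kΩ.
V_wiper = 3.37 × 79.89/(105.0 + 79.89) = 1.46 V.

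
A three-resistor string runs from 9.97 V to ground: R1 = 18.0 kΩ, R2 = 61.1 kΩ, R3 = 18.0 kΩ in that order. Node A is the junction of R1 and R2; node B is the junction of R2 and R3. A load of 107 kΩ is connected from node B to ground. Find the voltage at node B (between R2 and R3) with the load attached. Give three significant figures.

V ≈ 1.63 V

At node B, R3 is in parallel with the load: R3‖R_L = 15.41 kΩ.
Below node A the resistance is R2 + (R3‖R_L) = 76.51 kΩ, so V_A = 9.97 × 76.51/94.51 = 8.071 V.
Then V_B = V_A × (R3‖R_L)/(R2 + R3‖R_L) = 8.071 × 15.41/76.51 = 1.63 V.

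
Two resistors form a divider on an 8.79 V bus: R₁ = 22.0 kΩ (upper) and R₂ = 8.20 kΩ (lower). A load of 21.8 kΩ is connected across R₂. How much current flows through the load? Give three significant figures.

I_L ≈ 0.0859 mA

R₂‖R_L = 5.959 kΩ; V_out = 8.79 × 5.959/27.96 = 1.873 V.
I_L = V_out / R_L = 1.873 / 21.8 kΩ = 0.0859 mA.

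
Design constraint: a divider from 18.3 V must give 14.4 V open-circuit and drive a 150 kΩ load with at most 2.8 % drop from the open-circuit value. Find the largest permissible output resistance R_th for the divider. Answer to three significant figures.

R_th ≤ 4.32 kΩ

Loading drop = R_th/(R_th + R_L) ≤ 0.0280, so R_th ≤ R_L · ε/(1−ε) = 150 kΩ × 0.0280/0.9720 = 4.32 kΩ.
(Any R1, R2 with R2/(R1+R2) = 0.787 and R1‖R2 ≤ 4.32 kΩ will meet the spec.)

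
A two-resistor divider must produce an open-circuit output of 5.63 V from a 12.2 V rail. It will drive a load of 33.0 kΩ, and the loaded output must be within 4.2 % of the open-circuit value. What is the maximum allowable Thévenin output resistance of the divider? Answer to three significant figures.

R_th ≤ 1.45 kΩ

Loading drop = R_th/(R_th + R_L) ≤ 0.0420, so R_th ≤ R_L · ε/(1−ε) = 33.0 kΩ × 0.0420/0.9580 = 1.45 kΩ.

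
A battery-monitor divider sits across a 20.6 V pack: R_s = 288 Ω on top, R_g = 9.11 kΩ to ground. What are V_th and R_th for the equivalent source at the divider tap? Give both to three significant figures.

V_th is the open-circuit tap voltage: 20.6 × 9110/(288 + 9110) = 20.0 V.
With the supply zeroed, R_s and R_g appear in parallel from the tap: R_th = R_s‖R_g = (288 × 9110)/9398 = 279 Ω.

V_th = 20.0 V, R_th = 279 Ω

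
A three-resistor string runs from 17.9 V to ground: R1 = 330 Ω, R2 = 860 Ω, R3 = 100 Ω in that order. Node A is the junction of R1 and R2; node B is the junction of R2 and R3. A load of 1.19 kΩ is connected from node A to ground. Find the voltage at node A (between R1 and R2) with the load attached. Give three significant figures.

V ≈ 11.0 V

Below node A the series string R2+R3 = 960.0 Ω sits in parallel with the 1190 Ω load: 531.3 Ω.
V_A = 17.9 × 531.3/(330 + 531.3) = 11.0 V.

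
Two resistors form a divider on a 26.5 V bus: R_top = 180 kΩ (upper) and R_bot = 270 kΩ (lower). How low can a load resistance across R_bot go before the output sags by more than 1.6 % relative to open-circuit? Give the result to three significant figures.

R_L(min) ≈ 6.64 MΩ

Output resistance R_th = R_top‖R_bot = (180 × 270)/450.0 = 108.0 kΩ.
The fractional drop is R_th/(R_th + R_L); requiring this ≤ 0.0160 gives R_L ≥ R_th(1/0.0160 − 1) = 108.0 × 61.50 = 6.64 MΩ.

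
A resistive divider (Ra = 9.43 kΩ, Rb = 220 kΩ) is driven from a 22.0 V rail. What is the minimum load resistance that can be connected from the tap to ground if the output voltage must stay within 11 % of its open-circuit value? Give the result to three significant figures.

Output resistance R_th = Ra‖Rb = (9.43 × 220)/229.4 = 9.042 kΩ.
The fractional drop is R_th/(R_th + R_L); requiring this ≤ 0.110 gives R_L ≥ R_th(1/0.110 − 1) = 9.042 × 8.091 = 73.2 kΩ.

R_L(min) ≈ 73.2 kΩ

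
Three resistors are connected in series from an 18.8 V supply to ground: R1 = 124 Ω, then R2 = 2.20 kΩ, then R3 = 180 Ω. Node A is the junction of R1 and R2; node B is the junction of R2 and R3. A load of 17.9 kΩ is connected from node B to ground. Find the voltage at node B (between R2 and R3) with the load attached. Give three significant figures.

At node B, R3 is in parallel with the load: R3‖R_L = 178.2 Ω.
Below node A the resistance is R2 + (R3‖R_L) = 2378 Ω, so V_A = 18.8 × 2378/2502 = 17.87 V.
Then V_B = V_A × (R3‖R_L)/(R2 + R3‖R_L) = 17.87 × 178.2/2378 = 1.34 V.

V ≈ 1.34 V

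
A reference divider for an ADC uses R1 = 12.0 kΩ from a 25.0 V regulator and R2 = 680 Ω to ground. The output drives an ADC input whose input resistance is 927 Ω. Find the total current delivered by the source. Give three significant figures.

I ≈ 2.02 mA

R2‖R_L = 392.3 Ω, so the source sees R1 + R2‖R_L = 12390 Ω.
I = 25.0 V / 12390 Ω = 2.02 mA.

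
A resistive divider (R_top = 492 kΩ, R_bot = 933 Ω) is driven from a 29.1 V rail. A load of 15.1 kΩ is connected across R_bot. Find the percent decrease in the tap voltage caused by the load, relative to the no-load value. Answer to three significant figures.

5.81 %

The divider's output (Thévenin) resistance is R_top‖R_bot = 931.2 Ω.
Fractional drop under load = R_th/(R_th + R_L) = 931.2 / (931.2 + 15100) = 0.05809.
So the output falls by 5.81 %.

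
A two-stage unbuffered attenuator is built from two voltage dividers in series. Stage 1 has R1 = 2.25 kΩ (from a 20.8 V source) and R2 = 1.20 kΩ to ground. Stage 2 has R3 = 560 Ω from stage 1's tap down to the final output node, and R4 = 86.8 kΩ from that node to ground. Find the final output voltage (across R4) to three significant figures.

Stage 2 presents R3+R4 = 87360 Ω as a load on stage 1's tap.
Stage 1's lower leg becomes R2‖(R3+R4) = 1184 Ω, so V_mid = 20.8 × 1184/3434 = 7.171 V.
Stage 2 is itself unloaded: V_out = V_mid × R4/(R3+R4) = 7.171 × 86800/87360 = 7.12 V.

V_out ≈ 7.12 V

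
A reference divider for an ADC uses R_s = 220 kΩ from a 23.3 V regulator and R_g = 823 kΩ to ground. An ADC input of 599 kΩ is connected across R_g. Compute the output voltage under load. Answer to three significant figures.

The load sits in parallel with R_g: R_g‖R_L = (823 × 599) / (823 + 599) = 346.7 kΩ.
V_out = 23.3 × 346.7 / (220 + 346.7) = 23.3 × 346.7/566.7 = 14.3 V.

V_out ≈ 14.3 V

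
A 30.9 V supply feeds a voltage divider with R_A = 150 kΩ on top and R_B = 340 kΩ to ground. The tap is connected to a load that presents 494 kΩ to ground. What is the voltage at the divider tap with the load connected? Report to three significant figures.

V_out ≈ 17.7 V

The load sits in parallel with R_B: R_B‖R_L = (340 × 494) / (340 + 494) = 201.4 kΩ.
V_out = 30.9 × 201.4 / (150 + 201.4) = 30.9 × 201.4/351.4 = 17.7 V.
(Unloaded it would have been 21.4 V.)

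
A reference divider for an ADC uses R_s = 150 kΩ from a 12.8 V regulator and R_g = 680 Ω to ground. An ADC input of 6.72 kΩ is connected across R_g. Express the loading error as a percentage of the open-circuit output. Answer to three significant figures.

Unloaded V = 12.8 × 680/150700 = 0.057765 V.
Loaded: R_g‖R_L = 617.5 Ω, giving V = 12.8 × 617.5/150600 = 0.052478 V.
Drop = (0.057765 − 0.052478) / 0.057765 = 9.15 %.

9.15 %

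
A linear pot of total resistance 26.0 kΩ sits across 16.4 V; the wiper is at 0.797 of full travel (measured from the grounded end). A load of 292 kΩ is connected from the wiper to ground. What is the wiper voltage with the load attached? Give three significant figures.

The wiper splits the pot into (1−α)R = 5.278 kΩ above and αR = 20.72 kΩ below.
Lower section ‖ load = 19.35 kΩ.
V_wiper = 16.4 × 19.35/(5.278 + 19.35) = 12.9 V.

V ≈ 12.9 V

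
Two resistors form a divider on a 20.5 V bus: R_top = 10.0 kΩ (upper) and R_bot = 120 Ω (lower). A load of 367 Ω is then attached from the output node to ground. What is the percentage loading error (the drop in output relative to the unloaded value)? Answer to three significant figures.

Unloaded V = 20.5 × 120/10120 = 0.2431 V.
Loaded: R_bot‖R_L = 90.43 Ω, giving V = 20.5 × 90.43/10090 = 0.1837 V.
Drop = (0.2431 − 0.1837) / 0.2431 = 24.4 %.

24.4 %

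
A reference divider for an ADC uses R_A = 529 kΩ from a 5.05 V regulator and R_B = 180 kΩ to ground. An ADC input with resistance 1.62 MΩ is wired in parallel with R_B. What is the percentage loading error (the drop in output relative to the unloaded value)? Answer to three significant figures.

7.66 %

The divider's output (Thévenin) resistance is R_A‖R_B = 134.3 kΩ.
Fractional drop under load = R_th/(R_th + R_L) = 134.3 / (134.3 + 1620) = 0.07656.
So the output falls by 7.66 %.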